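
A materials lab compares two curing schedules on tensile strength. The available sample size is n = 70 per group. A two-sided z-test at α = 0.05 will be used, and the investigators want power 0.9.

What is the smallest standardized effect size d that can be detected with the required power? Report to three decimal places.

Required noncentrality: δ = z_{0.025} + z_{0.10} = 1.960 + 1.282 = 3.242.
(The second rejection-region term Φ(−δ − z_{α/2}) is negligible and dropped.)
δ = d·√(n/2) ⇒ d = δ/√(n/2) = 3.242/√(70/2) = 0.5479.

d ≈ 0.548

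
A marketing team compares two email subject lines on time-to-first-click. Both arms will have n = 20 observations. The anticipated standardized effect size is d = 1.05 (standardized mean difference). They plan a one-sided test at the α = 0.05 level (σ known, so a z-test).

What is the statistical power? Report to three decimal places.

Noncentrality parameter: δ = d·√(n/2) = 1.05 × √(20/2) = 3.3204
Critical value for a one-sided test at α = 0.05: z_α = 1.645.
Power = Φ(δ − 1.645) = Φ(1.676) = 0.9531.

Power ≈ 0.953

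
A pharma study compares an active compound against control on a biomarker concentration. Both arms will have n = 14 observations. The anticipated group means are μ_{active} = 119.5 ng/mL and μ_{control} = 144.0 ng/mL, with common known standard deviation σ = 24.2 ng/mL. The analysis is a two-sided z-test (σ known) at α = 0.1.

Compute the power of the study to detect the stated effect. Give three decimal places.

Standardized effect: d = |μ_{active} − μ_{control}| / σ = |119.5 − 144.0| / 24.2 = 1.0124
Noncentrality parameter: δ = d·√(n/2) = 1.0124 × √(14/2) = 2.6785
Critical value for a two-sided test at α = 0.1: z_{α/2} = 1.645.
Power = Φ(δ − 1.645) + Φ(−δ − 1.645) = Φ(1.034) + Φ(-4.323) = 0.8494 + 0.0000 = 0.8494.

Power ≈ 0.849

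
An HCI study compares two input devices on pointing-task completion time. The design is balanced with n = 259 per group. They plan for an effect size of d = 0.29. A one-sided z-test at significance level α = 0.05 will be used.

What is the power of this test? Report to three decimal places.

Noncentrality parameter: δ = d·√(n/2) = 0.29 × √(259/2) = 3.3001
One-sided α = 0.05 → critical value z_{0.05} = 1.645.
Power = Φ(δ − 1.645) = Φ(1.655) = 0.9511.

Power ≈ 0.951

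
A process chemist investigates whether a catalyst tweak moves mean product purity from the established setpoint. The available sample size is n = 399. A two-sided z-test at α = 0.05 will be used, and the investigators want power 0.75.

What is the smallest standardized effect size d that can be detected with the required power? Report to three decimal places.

d ≈ 0.132

Need Φ(δ − 1.960) = 0.75, so δ = 1.960 + 0.674 = 2.634.
(Lower-tail contribution to power is negligible for δ > 0.)
δ = d·√n ⇒ d = δ/√n = 2.634/√399 = 0.1319.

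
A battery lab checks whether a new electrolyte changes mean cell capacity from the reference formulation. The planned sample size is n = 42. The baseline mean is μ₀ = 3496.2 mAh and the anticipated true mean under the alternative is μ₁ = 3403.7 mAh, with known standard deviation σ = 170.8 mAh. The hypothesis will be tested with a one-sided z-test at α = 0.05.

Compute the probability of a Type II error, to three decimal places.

β ≈ 0.031

Standardized effect: d = |μ₁ − μ₀| / σ = |3403.7 − 3496.2| / 170.8 = 0.5416
Noncentrality parameter: δ = d·√n = 0.5416 × √42 = 3.5098
One-sided α = 0.05 → critical value z_{0.05} = 1.645.
Power = Φ(δ − 1.645) = Φ(1.865) = 0.9689.
Type II error: β = 1 − power = 1 − 0.9689 = 0.0311.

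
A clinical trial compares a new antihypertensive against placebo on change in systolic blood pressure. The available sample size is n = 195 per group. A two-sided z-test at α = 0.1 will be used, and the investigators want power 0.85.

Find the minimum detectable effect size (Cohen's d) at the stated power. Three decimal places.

Required noncentrality: δ = z_{0.05} + z_{0.15} = 1.645 + 1.036 = 2.681.
(The second rejection-region term Φ(−δ − z_{α/2}) is negligible and dropped.)
δ = d·√(n/2) ⇒ d = δ/√(n/2) = 2.681/√(195/2) = 0.2715.

d ≈ 0.272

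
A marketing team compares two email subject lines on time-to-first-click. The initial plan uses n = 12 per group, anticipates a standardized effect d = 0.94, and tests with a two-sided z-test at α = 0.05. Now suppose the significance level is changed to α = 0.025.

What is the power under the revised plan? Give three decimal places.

δ = d·√(n/2) = 0.94 × √(12/2) = 2.3025 (unchanged). New critical value: z_{0.0125} = 2.241.
Revised power = Φ(δ − 2.241) + Φ(−δ − 2.241) = Φ(0.061) + Φ(-4.544) = 0.5244 + 0.0000 = 0.5244.

Power ≈ 0.524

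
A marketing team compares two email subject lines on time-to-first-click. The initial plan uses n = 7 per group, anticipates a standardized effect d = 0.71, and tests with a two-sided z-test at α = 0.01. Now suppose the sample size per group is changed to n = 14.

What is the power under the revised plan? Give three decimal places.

Power ≈ 0.243

With n = 14 per group: δ = d·√(n/2) = 0.71 × √(14/2) = 1.8785. Critical value z_{0.005} = 2.576.
Revised power = Φ(δ − 2.576) + Φ(−δ − 2.576) = Φ(-0.697) + Φ(-4.454) = 0.2428 + 0.0000 = 0.2428.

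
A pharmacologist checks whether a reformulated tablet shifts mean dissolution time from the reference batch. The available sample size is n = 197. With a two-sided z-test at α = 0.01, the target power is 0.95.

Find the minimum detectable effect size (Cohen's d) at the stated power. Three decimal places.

d ≈ 0.301

Required noncentrality: δ = z_{0.005} + z_{0.05} = 2.576 + 1.645 = 4.221.
(The second rejection-region term Φ(−δ − z_{α/2}) is negligible and dropped.)
δ = d·√n ⇒ d = δ/√n = 4.221/√197 = 0.3007.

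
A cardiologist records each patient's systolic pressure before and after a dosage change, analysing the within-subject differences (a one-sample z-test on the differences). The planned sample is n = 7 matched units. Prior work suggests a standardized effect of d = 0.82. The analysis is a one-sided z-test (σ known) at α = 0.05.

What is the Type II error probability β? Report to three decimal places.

β ≈ 0.300

Noncentrality parameter: δ = d·√n = 0.82 × √7 = 2.1695
One-sided α = 0.05 → critical value z_{0.05} = 1.645.
Power = Φ(δ − 1.645) = Φ(0.525) = 0.7001.
Type II error: β = 1 − power = 1 − 0.7001 = 0.2999.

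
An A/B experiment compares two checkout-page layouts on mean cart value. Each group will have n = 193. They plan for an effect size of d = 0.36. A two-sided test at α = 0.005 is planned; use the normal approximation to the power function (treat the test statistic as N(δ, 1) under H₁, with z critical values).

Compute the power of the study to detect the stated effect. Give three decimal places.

Noncentrality parameter: δ = d·√(n/2) = 0.36 × √(193/2) = 3.5364
Two-sided α = 0.005 → critical value z_{0.0025} = 2.807.
Power = Φ(δ − 2.807) + Φ(−δ − 2.807) = Φ(0.729) + Φ(-6.343) = 0.7671 + 0.0000 = 0.7671.

Power ≈ 0.767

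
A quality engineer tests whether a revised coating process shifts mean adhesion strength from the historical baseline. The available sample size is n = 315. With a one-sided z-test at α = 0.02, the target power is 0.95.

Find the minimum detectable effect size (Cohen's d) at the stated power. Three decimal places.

d ≈ 0.208

Need Φ(δ − 2.054) = 0.95, so δ = 2.054 + 1.645 = 3.699.
δ = d·√n ⇒ d = δ/√n = 3.699/√315 = 0.2084.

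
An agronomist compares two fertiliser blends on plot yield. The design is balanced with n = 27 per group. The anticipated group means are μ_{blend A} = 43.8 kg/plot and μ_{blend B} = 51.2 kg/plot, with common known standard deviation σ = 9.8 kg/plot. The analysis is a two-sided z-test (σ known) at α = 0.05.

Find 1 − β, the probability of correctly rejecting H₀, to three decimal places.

Standardized effect: d = |μ_{blend A} − μ_{blend B}| / σ = |43.8 − 51.2| / 9.8 = 0.7551
Noncentrality parameter: δ = d·√(n/2) = 0.7551 × √(27/2) = 2.7744
Critical value for a two-sided test at α = 0.05: z_{α/2} = 1.960.
Power = Φ(δ − 1.960) + Φ(−δ − 1.960) = Φ(0.814) + Φ(-4.734) = 0.7923 + 0.0000 = 0.7923.

Power ≈ 0.792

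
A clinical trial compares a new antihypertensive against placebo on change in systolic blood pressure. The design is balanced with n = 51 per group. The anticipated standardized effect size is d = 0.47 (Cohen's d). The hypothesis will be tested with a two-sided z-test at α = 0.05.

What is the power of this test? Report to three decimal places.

Power ≈ 0.660

Noncentrality parameter: δ = d·√(n/2) = 0.47 × √(51/2) = 2.3734
Critical value for a two-sided test at α = 0.05: z_{α/2} = 1.960.
Power = Φ(δ − 1.960) + Φ(−δ − 1.960) = Φ(0.413) + Φ(-4.333) = 0.6604 + 0.0000 = 0.6604.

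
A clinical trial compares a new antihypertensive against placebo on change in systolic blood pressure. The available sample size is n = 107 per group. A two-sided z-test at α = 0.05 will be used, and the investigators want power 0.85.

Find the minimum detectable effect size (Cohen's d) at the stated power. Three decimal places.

d ≈ 0.410

Need Φ(δ − 1.960) = 0.85, so δ = 1.960 + 1.036 = 2.996.
(The second rejection-region term Φ(−δ − z_{α/2}) is negligible and dropped.)
δ = d·√(n/2) ⇒ d = δ/√(n/2) = 2.996/√(107/2) = 0.4097.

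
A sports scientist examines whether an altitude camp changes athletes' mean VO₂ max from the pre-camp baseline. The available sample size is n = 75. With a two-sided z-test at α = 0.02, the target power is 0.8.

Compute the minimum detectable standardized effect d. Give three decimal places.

d ≈ 0.366

Need Φ(δ − 2.326) = 0.8, so δ = 2.326 + 0.842 = 3.168.
(Lower-tail contribution to power is negligible for δ > 0.)
δ = d·√n ⇒ d = δ/√n = 3.168/√75 = 0.3658.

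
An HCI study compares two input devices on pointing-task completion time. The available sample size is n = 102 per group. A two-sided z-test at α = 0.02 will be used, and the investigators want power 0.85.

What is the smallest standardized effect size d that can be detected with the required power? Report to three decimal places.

Need Φ(δ − 2.326) = 0.85, so δ = 2.326 + 1.036 = 3.363.
(Lower-tail contribution to power is negligible for δ > 0.)
δ = d·√(n/2) ⇒ d = δ/√(n/2) = 3.363/√(102/2) = 0.4709.

d ≈ 0.471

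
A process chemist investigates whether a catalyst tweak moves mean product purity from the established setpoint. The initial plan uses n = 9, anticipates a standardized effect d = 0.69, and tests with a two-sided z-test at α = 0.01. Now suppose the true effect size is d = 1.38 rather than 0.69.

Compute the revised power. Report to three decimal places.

With d = 1.38: δ = d·√n = 1.38 × √9 = 4.1400. Critical value z_{0.005} = 2.576.
Revised power = Φ(δ − 2.576) + Φ(−δ − 2.576) = Φ(1.564) + Φ(-6.716) = 0.9411 + 0.0000 = 0.9411.

Power ≈ 0.941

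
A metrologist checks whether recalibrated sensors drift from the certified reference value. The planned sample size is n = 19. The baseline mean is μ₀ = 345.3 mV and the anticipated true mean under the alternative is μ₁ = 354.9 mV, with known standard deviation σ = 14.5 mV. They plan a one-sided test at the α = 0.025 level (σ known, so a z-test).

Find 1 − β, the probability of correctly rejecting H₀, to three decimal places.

Standardized effect: d = |μ₁ − μ₀| / σ = |354.9 − 345.3| / 14.5 = 0.6621
Noncentrality parameter: λ = d·√n = 0.6621 × √19 = 2.8859
Critical value for a one-sided test at α = 0.025: z_α = 1.960.
Power = Φ(λ − 1.960) = Φ(0.926) = 0.8228.

Power ≈ 0.823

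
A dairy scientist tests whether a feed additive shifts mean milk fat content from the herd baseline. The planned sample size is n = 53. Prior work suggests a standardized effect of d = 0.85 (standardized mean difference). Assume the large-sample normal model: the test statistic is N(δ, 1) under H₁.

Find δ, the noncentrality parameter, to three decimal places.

δ = d·√n = 0.85 × √53 = 6.1881

δ ≈ 6.188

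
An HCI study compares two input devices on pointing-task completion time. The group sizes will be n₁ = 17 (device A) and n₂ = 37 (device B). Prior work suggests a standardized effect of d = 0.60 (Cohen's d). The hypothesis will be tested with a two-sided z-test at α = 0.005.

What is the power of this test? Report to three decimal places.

Noncentrality parameter: δ = d / √(1/n₁ + 1/n₂) = 0.60 / √(1/17 + 1/37) = 2.0478
Two-sided α = 0.005 → critical value z_{0.0025} = 2.807.
Power = Φ(δ − 2.807) + Φ(−δ − 2.807) = Φ(-0.759) + Φ(-4.855) = 0.2238 + 0.0000 = 0.2238.

Power ≈ 0.224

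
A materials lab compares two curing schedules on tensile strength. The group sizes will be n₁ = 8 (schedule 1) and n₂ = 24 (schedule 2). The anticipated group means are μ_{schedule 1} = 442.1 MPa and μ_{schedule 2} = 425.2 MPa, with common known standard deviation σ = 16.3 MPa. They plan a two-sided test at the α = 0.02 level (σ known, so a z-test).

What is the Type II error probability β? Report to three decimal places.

Standardized effect: d = |μ_{schedule 1} − μ_{schedule 2}| / σ = |442.1 − 425.2| / 16.3 = 1.0368
Noncentrality parameter: δ = d / √(1/n₁ + 1/n₂) = 1.0368 / √(1/8 + 1/24) = 2.5397
Critical value for a two-sided test at α = 0.02: z_{α/2} = 2.326.
Power = Φ(δ − 2.326) + Φ(−δ − 2.326) = Φ(0.213) + Φ(-4.866) = 0.5845 + 0.0000 = 0.5845.
Type II error: β = 1 − power = 1 − 0.5845 = 0.4155.

β ≈ 0.416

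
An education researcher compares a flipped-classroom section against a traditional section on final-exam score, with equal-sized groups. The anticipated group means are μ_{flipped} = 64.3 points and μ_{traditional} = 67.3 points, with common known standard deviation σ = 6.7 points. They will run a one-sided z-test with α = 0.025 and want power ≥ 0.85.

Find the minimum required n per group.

n = 90 per group

Standardized effect: d = |μ_{flipped} − μ_{traditional}| / σ = |64.3 − 67.3| / 6.7 = 0.4478
For power 0.85 need Φ(δ − z_{0.025}) = 0.85, so δ = z_{0.025} + z_{0.15} = 1.960 + 1.036 = 2.996.
δ = d·√(n/2) ⇒ n = 2(δ/d)² = 2 × (2.996 / 0.4478)² = 89.56.
Rounding up, n = 90 per group.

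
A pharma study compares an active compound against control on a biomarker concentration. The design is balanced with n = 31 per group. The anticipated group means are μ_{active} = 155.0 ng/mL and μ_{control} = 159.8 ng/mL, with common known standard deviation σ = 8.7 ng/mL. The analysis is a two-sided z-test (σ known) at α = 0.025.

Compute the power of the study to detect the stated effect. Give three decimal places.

Power ≈ 0.472

Standardized effect: d = |μ_{active} − μ_{control}| / σ = |155.0 − 159.8| / 8.7 = 0.5517
Noncentrality parameter: δ = d·√(n/2) = 0.5517 × √(31/2) = 2.1721
Critical value for a two-sided test at α = 0.025: z_{α/2} = 2.241.
Power = Φ(δ − 2.241) + Φ(−δ − 2.241) = Φ(-0.069) + Φ(-4.414) = 0.4724 + 0.0000 = 0.4724.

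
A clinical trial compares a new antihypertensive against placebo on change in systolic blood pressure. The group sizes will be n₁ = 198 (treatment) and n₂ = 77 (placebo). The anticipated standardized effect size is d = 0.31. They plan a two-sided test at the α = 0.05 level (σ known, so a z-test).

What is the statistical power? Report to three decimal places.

Power ≈ 0.636

Noncentrality parameter: δ = d / √(1/n₁ + 1/n₂) = 0.31 / √(1/198 + 1/77) = 2.3082
Critical value for a two-sided test at α = 0.05: z_{α/2} = 1.960.
Power = Φ(δ − 1.960) + Φ(−δ − 1.960) = Φ(0.348) + Φ(-4.268) = 0.6362 + 0.0000 = 0.6362.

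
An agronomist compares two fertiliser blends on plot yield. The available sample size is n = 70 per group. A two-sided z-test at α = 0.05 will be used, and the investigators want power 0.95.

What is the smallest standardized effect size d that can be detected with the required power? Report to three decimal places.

Required noncentrality: δ = z_{0.025} + z_{0.05} = 1.960 + 1.645 = 3.605.
(The second rejection-region term Φ(−δ − z_{α/2}) is negligible and dropped.)
δ = d·√(n/2) ⇒ d = δ/√(n/2) = 3.605/√(70/2) = 0.6093.

d ≈ 0.609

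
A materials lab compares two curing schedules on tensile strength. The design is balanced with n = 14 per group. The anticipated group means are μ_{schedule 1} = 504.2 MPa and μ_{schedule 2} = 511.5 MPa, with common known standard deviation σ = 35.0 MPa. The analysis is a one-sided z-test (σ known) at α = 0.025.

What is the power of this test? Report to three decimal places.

Standardized effect: d = |μ_{schedule 1} − μ_{schedule 2}| / σ = |504.2 − 511.5| / 35.0 = 0.2086
Noncentrality parameter: λ = d·√(n/2) = 0.2086 × √(14/2) = 0.5518
Critical value for a one-sided test at α = 0.025: z_α = 1.960.
Power = P(Z > 1.960 − λ) = Φ(-1.408) = 0.0795.

Power ≈ 0.080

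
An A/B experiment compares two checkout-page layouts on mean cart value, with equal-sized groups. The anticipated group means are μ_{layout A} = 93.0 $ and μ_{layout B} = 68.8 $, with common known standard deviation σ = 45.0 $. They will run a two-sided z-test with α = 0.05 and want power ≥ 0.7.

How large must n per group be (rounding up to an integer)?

n = 43 per group

Standardized effect: d = |μ_{layout A} − μ_{layout B}| / σ = |93.0 − 68.8| / 45.0 = 0.5378
Set Φ(δ − 1.960) = 0.7; then δ − 1.960 = Φ⁻¹(0.7) = 0.524, giving δ = 2.484.
(The Φ(−δ − z_{α/2}) term is vanishingly small for δ > 0 and is dropped in the standard sample-size formula.)
δ = d·√(n/2) ⇒ n = 2(δ/d)² = 2 × (2.484 / 0.5378)² = 42.68.
Round up to the next whole unit.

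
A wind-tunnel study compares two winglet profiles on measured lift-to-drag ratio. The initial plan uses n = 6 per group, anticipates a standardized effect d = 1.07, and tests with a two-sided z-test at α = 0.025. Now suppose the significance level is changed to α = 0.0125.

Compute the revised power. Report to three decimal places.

δ = d·√(n/2) = 1.07 × √(6/2) = 1.8533 (unchanged). New critical value: z_{0.0063} = 2.498.
Revised power = Φ(δ − 2.498) + Φ(−δ − 2.498) = Φ(-0.644) + Φ(-4.351) = 0.2597 + 0.0000 = 0.2597.

Power ≈ 0.260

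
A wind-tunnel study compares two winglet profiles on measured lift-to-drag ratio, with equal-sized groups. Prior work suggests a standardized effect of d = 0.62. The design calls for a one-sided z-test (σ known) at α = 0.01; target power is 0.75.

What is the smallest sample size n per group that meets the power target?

n = 47 per group

Set Φ(δ − 2.326) = 0.75; then δ − 2.326 = Φ⁻¹(0.75) = 0.674, giving δ = 3.001.
δ = d·√(n/2) ⇒ n = 2(δ/d)² = 2 × (3.001 / 0.62)² = 46.85.
Rounding up, n = 47 per group.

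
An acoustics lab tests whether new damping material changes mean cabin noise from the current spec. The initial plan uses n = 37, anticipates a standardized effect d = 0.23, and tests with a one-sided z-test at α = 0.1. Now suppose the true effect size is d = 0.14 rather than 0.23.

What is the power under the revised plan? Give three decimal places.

Power ≈ 0.334

With d = 0.14: δ = d·√n = 0.14 × √37 = 0.8516. Critical value z_{0.1} = 1.282.
Revised power = P(Z > 1.282 − δ) = Φ(-0.430) = 0.3336.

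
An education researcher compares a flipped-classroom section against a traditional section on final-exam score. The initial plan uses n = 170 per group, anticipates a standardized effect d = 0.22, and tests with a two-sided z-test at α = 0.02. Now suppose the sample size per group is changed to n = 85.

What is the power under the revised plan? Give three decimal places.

With n = 85 per group: δ = d·√(n/2) = 0.22 × √(85/2) = 1.4342. Critical value z_{0.01} = 2.326.
Revised power = Φ(δ − 2.326) + Φ(−δ − 2.326) = Φ(-0.892) + Φ(-3.761) = 0.1862 + 0.0001 = 0.1862.

Power ≈ 0.186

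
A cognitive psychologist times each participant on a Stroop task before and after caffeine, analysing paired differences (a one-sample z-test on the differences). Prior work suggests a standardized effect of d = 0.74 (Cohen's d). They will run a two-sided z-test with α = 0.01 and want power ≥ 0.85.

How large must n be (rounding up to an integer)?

Set Φ(δ − 2.576) = 0.85; then δ − 2.576 = Φ⁻¹(0.85) = 1.036, giving δ = 3.612.
(Ignoring the negligible lower-tail rejection probability gives the usual closed-form inversion.)
δ = d·√n ⇒ n = (δ/d)² = (3.612 / 0.74)² = 23.83.
Rounding up, n = 24.

n = 24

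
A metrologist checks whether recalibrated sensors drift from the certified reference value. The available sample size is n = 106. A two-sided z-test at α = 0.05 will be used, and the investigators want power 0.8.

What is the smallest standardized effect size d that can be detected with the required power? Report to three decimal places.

d ≈ 0.272

Need Φ(δ − 1.960) = 0.8, so δ = 1.960 + 0.842 = 2.802.
(The second rejection-region term Φ(−δ − z_{α/2}) is negligible and dropped.)
δ = d·√n ⇒ d = δ/√n = 2.802/√106 = 0.2721.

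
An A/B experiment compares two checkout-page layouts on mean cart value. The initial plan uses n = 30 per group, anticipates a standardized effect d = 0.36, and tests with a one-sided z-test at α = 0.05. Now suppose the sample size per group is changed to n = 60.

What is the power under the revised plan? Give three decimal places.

Power ≈ 0.628

With n = 60 per group: δ = d·√(n/2) = 0.36 × √(60/2) = 1.9718. Critical value z_{0.05} = 1.645.
Revised power = P(Z > 1.645 − δ) = Φ(0.327) = 0.6281.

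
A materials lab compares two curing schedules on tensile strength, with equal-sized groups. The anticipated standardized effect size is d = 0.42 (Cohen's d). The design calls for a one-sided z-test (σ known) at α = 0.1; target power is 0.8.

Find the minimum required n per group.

n = 52 per group

Set Φ(δ − 1.282) = 0.8; then δ − 1.282 = Φ⁻¹(0.8) = 0.842, giving δ = 2.123.
δ = d·√(n/2) ⇒ n = 2(δ/d)² = 2 × (2.123 / 0.42)² = 51.11.
Round up to the next whole unit.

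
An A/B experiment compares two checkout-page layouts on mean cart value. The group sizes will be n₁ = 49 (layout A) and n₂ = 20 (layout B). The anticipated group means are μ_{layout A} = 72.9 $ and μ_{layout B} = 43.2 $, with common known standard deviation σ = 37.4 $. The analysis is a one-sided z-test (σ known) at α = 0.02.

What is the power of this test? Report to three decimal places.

Power ≈ 0.826

Standardized effect: d = |μ_{layout A} − μ_{layout B}| / σ = |72.9 − 43.2| / 37.4 = 0.7941
Noncentrality parameter: δ = d / √(1/n₁ + 1/n₂) = 0.7941 / √(1/49 + 1/20) = 2.9928
Critical value for a one-sided test at α = 0.02: z_α = 2.054.
Power = Φ(δ − 2.054) = Φ(0.939) = 0.8261.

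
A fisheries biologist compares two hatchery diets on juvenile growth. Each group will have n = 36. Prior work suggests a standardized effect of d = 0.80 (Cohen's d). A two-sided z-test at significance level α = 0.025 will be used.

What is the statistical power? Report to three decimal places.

Power ≈ 0.875

Noncentrality parameter: δ = d·√(n/2) = 0.80 × √(36/2) = 3.3941
Critical value for a two-sided test at α = 0.025: z_{α/2} = 2.241.
Power = Φ(δ − 2.241) + Φ(−δ − 2.241) = Φ(1.153) + Φ(-5.636) = 0.8755 + 0.0000 = 0.8755.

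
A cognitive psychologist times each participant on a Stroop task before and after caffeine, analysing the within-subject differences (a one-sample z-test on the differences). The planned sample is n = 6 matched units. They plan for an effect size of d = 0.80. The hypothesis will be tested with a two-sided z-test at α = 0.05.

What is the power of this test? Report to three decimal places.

Noncentrality parameter: δ = d·√n = 0.80 × √6 = 1.9596
Two-sided α = 0.05 → critical value z_{0.025} = 1.960.
Power = Φ(δ − 1.960) + Φ(−δ − 1.960) = Φ(0.000) + Φ(-3.920) = 0.4999 + 0.0000 = 0.4999.

Power ≈ 0.500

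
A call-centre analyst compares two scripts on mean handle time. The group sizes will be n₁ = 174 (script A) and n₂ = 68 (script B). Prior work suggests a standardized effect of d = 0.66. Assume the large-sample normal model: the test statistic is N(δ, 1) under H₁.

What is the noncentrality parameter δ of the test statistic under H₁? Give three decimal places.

δ = d / √(1/n₁ + 1/n₂) = 0.66 / √(1/174 + 1/68) = 4.6149

δ ≈ 4.615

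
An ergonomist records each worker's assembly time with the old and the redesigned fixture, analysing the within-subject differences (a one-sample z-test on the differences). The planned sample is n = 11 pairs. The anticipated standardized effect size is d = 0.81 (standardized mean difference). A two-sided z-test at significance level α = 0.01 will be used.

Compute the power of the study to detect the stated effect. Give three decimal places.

Noncentrality parameter: λ = d·√n = 0.81 × √11 = 2.6865
Critical value for a two-sided test at α = 0.01: z_{α/2} = 2.576.
Power = Φ(λ − 2.576) + Φ(−λ − 2.576) = Φ(0.111) + Φ(-5.262) = 0.5440 + 0.0000 = 0.5440.

Power ≈ 0.544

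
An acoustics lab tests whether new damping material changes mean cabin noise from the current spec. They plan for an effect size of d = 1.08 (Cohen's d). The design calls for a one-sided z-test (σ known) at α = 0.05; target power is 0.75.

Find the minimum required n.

Set Φ(δ − 1.645) = 0.75; then δ − 1.645 = Φ⁻¹(0.75) = 0.674, giving δ = 2.319.
δ = d·√n ⇒ n = (δ/d)² = (2.319 / 1.08)² = 4.61.
Rounding up, n = 5.

n = 5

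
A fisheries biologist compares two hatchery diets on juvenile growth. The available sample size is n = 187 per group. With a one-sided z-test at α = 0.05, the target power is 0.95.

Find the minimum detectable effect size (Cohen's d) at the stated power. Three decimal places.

d ≈ 0.340

Required noncentrality: δ = z_{0.05} + z_{0.05} = 1.645 + 1.645 = 3.290.
δ = d·√(n/2) ⇒ d = δ/√(n/2) = 3.290/√(187/2) = 0.3402.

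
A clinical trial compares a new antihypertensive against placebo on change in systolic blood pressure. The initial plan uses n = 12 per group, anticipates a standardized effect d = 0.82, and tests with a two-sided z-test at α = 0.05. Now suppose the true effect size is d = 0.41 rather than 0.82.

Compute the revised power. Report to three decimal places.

With d = 0.41: δ = d·√(n/2) = 0.41 × √(12/2) = 1.0043. Critical value z_{0.025} = 1.960.
Revised power = Φ(δ − 1.960) + Φ(−δ − 1.960) = Φ(-0.956) + Φ(-2.964) = 0.1696 + 0.0015 = 0.1711.

Power ≈ 0.171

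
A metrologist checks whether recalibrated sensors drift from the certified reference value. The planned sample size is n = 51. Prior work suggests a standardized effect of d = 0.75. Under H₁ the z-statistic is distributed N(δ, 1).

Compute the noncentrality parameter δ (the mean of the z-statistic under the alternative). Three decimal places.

δ ≈ 5.356

δ = d·√n = 0.75 × √51 = 5.3561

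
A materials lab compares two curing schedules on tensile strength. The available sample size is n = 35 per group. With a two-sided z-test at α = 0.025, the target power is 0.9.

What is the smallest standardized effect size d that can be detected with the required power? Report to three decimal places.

d ≈ 0.842

Need Φ(δ − 2.241) = 0.9, so δ = 2.241 + 1.282 = 3.523.
(The second rejection-region term Φ(−δ − z_{α/2}) is negligible and dropped.)
δ = d·√(n/2) ⇒ d = δ/√(n/2) = 3.523/√(35/2) = 0.8421.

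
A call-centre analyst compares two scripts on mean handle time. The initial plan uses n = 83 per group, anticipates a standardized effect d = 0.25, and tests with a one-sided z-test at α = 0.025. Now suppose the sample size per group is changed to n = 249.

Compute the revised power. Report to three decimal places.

With n = 249 per group: δ = d·√(n/2) = 0.25 × √(249/2) = 2.7895. Critical value z_{0.025} = 1.960.
Revised power = P(Z > 1.960 − δ) = Φ(0.830) = 0.7966.

Power ≈ 0.797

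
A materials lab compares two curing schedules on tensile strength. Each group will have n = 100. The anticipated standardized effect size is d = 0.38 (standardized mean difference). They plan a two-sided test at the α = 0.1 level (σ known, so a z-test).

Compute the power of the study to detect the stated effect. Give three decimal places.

Noncentrality parameter: δ = d·√(n/2) = 0.38 × √(100/2) = 2.6870
Critical value for a two-sided test at α = 0.1: z_{α/2} = 1.645.
Power = Φ(δ − 1.645) + Φ(−δ − 1.645) = Φ(1.042) + Φ(-4.332) = 0.8513 + 0.0000 = 0.8513.

Power ≈ 0.851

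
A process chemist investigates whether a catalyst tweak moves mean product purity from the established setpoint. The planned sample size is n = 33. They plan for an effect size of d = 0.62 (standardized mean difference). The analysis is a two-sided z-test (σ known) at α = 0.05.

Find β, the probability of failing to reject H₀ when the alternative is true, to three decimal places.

Noncentrality parameter: δ = d·√n = 0.62 × √33 = 3.5616
Two-sided α = 0.05 → critical value z_{0.025} = 1.960.
Power = Φ(δ − 1.960) + Φ(−δ − 1.960) = Φ(1.602) + Φ(-5.522) = 0.9454 + 0.0000 = 0.9454.
Type II error: β = 1 − power = 1 − 0.9454 = 0.0546.

β ≈ 0.055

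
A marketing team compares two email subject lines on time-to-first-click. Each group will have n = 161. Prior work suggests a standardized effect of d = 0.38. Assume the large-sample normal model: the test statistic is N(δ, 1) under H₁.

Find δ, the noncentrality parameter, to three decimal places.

δ ≈ 3.409

The noncentrality parameter scales effect size by the design's sample-size factor: δ = d·√(n/2) = 0.38 × √(161/2) = 3.4094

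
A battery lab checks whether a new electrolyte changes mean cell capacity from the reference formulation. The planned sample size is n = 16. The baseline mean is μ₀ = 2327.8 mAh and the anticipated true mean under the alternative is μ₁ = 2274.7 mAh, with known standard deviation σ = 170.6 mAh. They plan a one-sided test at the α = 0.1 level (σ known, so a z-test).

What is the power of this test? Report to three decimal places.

Standardized effect: d = |μ₁ − μ₀| / σ = |2274.7 − 2327.8| / 170.6 = 0.3113
Noncentrality parameter: λ = d·√n = 0.3113 × √16 = 1.2450
Critical value for a one-sided test at α = 0.1: z_α = 1.282.
Power = P(Z > 1.282 − λ) = Φ(-0.037) = 0.4854.

Power ≈ 0.485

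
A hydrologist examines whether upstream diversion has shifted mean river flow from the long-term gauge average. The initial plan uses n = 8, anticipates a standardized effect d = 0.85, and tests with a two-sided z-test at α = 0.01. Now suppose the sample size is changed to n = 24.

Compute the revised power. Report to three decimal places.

Power ≈ 0.944

With n = 24: δ = d·√n = 0.85 × √24 = 4.1641. Critical value z_{0.005} = 2.576.
Revised power = Φ(δ − 2.576) + Φ(−δ − 2.576) = Φ(1.588) + Φ(-6.740) = 0.9439 + 0.0000 = 0.9439.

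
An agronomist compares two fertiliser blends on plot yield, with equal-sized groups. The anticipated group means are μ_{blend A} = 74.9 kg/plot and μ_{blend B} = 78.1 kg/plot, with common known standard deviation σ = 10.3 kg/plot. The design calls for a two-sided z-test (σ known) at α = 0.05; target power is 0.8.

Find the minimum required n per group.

n = 163 per group

Standardized effect: d = |μ_{blend A} − μ_{blend B}| / σ = |74.9 − 78.1| / 10.3 = 0.3107
Set Φ(δ − 1.960) = 0.8; then δ − 1.960 = Φ⁻¹(0.8) = 0.842, giving δ = 2.802.
(The Φ(−δ − z_{α/2}) term is vanishingly small for δ > 0 and is dropped in the standard sample-size formula.)
δ = d·√(n/2) ⇒ n = 2(δ/d)² = 2 × (2.802 / 0.3107)² = 162.63.
Rounding up, n = 163 per group.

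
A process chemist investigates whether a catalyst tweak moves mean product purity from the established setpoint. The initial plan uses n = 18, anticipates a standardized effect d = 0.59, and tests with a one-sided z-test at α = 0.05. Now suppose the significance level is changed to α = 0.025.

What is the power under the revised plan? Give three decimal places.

Power ≈ 0.707

δ = d·√n = 0.59 × √18 = 2.5032 (unchanged). New critical value: z_{0.025} = 1.960.
Revised power = Φ(δ − 1.960) = Φ(0.543) = 0.7065.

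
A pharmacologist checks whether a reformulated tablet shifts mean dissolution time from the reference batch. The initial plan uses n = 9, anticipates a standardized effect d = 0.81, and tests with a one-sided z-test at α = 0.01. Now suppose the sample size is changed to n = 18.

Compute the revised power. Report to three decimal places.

With n = 18: δ = d·√n = 0.81 × √18 = 3.4365. Critical value z_{0.01} = 2.326.
Revised power = P(Z > 2.326 − δ) = Φ(1.110) = 0.8665.

Power ≈ 0.867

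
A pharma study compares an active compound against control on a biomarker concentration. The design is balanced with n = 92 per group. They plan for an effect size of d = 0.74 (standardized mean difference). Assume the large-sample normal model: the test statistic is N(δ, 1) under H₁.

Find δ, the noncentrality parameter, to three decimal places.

δ ≈ 5.019

δ = d·√(n/2) = 0.74 × √(92/2) = 5.0189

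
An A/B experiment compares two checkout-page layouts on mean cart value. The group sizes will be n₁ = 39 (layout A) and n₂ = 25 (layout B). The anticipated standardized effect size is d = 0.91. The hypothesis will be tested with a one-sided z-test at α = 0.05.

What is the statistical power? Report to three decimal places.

Noncentrality parameter: δ = d / √(1/n₁ + 1/n₂) = 0.91 / √(1/39 + 1/25) = 3.5518
One-sided α = 0.05 → critical value z_{0.05} = 1.645.
Power = Φ(δ − 1.645) = Φ(1.907) = 0.9717.

Power ≈ 0.972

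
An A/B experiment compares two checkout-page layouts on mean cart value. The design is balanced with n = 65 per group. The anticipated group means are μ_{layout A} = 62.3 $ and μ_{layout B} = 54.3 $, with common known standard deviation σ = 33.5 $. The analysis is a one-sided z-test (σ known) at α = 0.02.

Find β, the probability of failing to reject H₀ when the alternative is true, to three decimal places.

Standardized effect: d = |μ_{layout A} − μ_{layout B}| / σ = |62.3 − 54.3| / 33.5 = 0.2388
Noncentrality parameter: δ = d·√(n/2) = 0.2388 × √(65/2) = 1.3614
Critical value for a one-sided test at α = 0.02: z_α = 2.054.
Power = P(Z > 2.054 − δ) = Φ(-0.692) = 0.2444.
Type II error: β = 1 − power = 1 − 0.2444 = 0.7556.

β ≈ 0.756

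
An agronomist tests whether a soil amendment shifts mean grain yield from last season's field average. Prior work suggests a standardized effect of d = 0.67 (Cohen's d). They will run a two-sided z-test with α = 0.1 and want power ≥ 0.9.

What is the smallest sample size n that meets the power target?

n = 20

Set Φ(δ − 1.645) = 0.9; then δ − 1.645 = Φ⁻¹(0.9) = 1.282, giving δ = 2.926.
(For δ > 0 the lower-tail rejection region contributes negligibly to power, so the one-term inversion is standard.)
δ = d·√n ⇒ n = (δ/d)² = (2.926 / 0.67)² = 19.08.
Round up to the next whole unit.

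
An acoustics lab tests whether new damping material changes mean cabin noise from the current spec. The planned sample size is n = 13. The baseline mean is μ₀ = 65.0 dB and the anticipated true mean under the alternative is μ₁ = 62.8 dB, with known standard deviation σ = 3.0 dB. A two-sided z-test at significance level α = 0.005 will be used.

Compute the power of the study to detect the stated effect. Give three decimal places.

Standardized effect: d = |μ₁ − μ₀| / σ = |62.8 − 65.0| / 3.0 = 0.7333
Noncentrality parameter: δ = d·√n = 0.7333 × √13 = 2.6441
Critical value for a two-sided test at α = 0.005: z_{α/2} = 2.807.
Power = Φ(δ − 2.807) + Φ(−δ − 2.807) = Φ(-0.163) + Φ(-5.451) = 0.4353 + 0.0000 = 0.4353.

Power ≈ 0.435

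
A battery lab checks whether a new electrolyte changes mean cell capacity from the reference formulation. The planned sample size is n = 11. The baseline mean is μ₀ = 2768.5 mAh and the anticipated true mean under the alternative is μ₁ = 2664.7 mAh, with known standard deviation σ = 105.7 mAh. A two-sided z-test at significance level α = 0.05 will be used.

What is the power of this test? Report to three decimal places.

Power ≈ 0.903

Standardized effect: d = |μ₁ − μ₀| / σ = |2664.7 − 2768.5| / 105.7 = 0.9820
Noncentrality parameter: δ = d·√n = 0.9820 × √11 = 3.2570
Two-sided α = 0.05 → critical value z_{0.025} = 1.960.
Power = Φ(δ − 1.960) + Φ(−δ − 1.960) = Φ(1.297) + Φ(-5.217) = 0.9027 + 0.0000 = 0.9027.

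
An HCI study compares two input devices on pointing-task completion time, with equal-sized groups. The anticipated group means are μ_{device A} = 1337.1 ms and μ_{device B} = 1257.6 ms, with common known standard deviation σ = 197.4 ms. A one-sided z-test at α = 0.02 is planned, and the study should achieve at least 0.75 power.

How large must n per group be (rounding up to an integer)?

n = 92 per group

Standardized effect: d = |μ_{device A} − μ_{device B}| / σ = |1337.1 − 1257.6| / 197.4 = 0.4027
Set Φ(δ − 2.054) = 0.75; then δ − 2.054 = Φ⁻¹(0.75) = 0.674, giving δ = 2.728.
δ = d·√(n/2) ⇒ n = 2(δ/d)² = 2 × (2.728 / 0.4027)² = 91.78.
Round up to the next whole unit.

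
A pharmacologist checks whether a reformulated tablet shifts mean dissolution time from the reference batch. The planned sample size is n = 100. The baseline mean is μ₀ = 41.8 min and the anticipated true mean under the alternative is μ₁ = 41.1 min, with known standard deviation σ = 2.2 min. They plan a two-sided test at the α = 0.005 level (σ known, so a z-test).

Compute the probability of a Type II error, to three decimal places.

β ≈ 0.354

Standardized effect: d = |μ₁ − μ₀| / σ = |41.1 − 41.8| / 2.2 = 0.3182
Noncentrality parameter: δ = d·√n = 0.3182 × √100 = 3.1818
Critical value for a two-sided test at α = 0.005: z_{α/2} = 2.807.
Power = Φ(δ − 2.807) + Φ(−δ − 2.807) = Φ(0.375) + Φ(-5.989) = 0.6461 + 0.0000 = 0.6461.
Type II error: β = 1 − power = 1 − 0.6461 = 0.3539.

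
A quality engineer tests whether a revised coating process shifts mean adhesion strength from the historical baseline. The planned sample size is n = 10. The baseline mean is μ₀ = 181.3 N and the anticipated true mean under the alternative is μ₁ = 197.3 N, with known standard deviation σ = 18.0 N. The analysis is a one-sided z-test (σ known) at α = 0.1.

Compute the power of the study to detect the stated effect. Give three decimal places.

Power ≈ 0.937

Standardized effect: d = |μ₁ − μ₀| / σ = |197.3 − 181.3| / 18.0 = 0.8889
Noncentrality parameter: δ = d·√n = 0.8889 × √10 = 2.8109
One-sided α = 0.1 → critical value z_{0.1} = 1.282.
Power = Φ(δ − 1.282) = Φ(1.529) = 0.9369.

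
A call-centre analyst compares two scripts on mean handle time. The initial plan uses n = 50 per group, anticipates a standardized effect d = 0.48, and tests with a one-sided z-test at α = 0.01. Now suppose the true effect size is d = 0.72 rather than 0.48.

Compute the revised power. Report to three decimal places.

With d = 0.72: δ = d·√(n/2) = 0.72 × √(50/2) = 3.6000. Critical value z_{0.01} = 2.326.
Revised power = Φ(δ − 2.326) = Φ(1.274) = 0.8986.

Power ≈ 0.899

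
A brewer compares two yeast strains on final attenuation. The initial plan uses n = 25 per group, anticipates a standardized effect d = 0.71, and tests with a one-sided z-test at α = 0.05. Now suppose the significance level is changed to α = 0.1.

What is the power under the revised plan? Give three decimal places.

δ = d·√(n/2) = 0.71 × √(25/2) = 2.5102 (unchanged). New critical value: z_{0.1} = 1.282.
Revised power = P(Z > 1.282 − δ) = Φ(1.229) = 0.8904.

Power ≈ 0.890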